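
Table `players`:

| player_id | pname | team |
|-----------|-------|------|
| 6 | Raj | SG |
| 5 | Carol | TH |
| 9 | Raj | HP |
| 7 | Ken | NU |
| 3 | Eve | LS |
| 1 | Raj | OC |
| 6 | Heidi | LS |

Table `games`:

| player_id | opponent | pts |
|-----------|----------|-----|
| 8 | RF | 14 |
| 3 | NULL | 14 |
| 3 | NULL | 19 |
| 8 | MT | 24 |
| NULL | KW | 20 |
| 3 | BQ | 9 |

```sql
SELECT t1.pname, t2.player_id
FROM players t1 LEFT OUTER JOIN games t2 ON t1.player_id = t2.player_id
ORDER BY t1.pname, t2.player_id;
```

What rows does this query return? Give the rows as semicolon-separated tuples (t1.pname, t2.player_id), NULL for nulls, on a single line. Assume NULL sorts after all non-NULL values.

(Carol, NULL); (Eve, 3); (Eve, 3); (Eve, 3); (Heidi, NULL); (Ken, NULL); (Raj, NULL); (Raj, NULL); (Raj, NULL)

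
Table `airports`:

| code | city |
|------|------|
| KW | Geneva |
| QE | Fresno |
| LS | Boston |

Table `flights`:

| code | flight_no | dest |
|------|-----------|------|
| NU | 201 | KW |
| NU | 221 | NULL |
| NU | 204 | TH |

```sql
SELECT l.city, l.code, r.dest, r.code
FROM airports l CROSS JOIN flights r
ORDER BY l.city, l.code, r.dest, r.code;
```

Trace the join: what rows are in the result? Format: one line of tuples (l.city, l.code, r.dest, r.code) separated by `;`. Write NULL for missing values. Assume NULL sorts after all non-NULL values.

(Boston, LS, KW, NU); (Boston, LS, TH, NU); (Boston, LS, NULL, NU); (Fresno, QE, KW, NU); (Fresno, QE, TH, NU); (Fresno, QE, NULL, NU); (Geneva, KW, KW, NU); (Geneva, KW, TH, NU); (Geneva, KW, NULL, NU)

CROSS JOIN pairs every row of `airports` with every row of `flights`: 3 × 3 = 9 rows.
After projecting and ordering:
l.city | l.code | r.dest | r.code
Boston | LS | KW | NU
Boston | LS | TH | NU
Boston | LS | NULL | NU
Fresno | QE | KW | NU
Fresno | QE | TH | NU
Fresno | QE | NULL | NU
Geneva | KW | KW | NU
Geneva | KW | TH | NU
Geneva | KW | NULL | NU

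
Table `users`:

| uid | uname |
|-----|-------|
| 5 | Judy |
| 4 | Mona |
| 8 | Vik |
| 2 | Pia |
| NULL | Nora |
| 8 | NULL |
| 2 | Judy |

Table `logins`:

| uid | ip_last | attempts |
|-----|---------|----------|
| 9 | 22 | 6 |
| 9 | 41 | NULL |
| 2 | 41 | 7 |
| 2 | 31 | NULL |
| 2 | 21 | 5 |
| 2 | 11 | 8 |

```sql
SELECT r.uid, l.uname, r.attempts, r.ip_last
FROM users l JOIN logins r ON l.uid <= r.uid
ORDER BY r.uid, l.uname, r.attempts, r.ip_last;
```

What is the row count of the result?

INNER JOIN keeps only pairs where the ON condition holds.
Matching on l.uid <= r.uid. A NULL in a compared column never satisfies the condition.
Matched pairs: 20.
Total: 20 rows.

20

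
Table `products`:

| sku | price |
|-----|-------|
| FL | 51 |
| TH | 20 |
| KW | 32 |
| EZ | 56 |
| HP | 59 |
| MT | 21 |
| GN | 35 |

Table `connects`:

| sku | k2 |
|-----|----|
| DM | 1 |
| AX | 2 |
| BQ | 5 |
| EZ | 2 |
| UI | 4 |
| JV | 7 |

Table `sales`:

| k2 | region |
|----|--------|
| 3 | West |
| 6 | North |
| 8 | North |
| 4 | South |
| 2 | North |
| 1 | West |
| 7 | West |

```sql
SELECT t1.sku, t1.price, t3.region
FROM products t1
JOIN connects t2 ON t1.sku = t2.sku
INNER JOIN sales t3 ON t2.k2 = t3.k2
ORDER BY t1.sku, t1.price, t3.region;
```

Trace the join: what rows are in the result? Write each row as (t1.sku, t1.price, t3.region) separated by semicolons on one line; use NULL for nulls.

Joins associate left-to-right: products INNER JOIN connects on sku gives 1 intermediate row(s).
Then INNER JOIN `sales t3` on k2: keep only rows whose t2.k2 appears in t3.

(EZ, 56, North)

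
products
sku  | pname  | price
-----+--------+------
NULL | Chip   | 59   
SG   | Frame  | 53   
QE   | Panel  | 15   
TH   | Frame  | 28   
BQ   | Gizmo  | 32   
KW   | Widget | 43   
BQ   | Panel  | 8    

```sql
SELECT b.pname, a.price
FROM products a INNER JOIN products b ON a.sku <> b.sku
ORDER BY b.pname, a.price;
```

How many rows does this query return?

28

INNER JOIN keeps only pairs where the ON condition holds.
Matching on a.sku <> b.sku. A NULL in a compared column never satisfies the condition.
Matched pairs: 28.
Total: 28 rows.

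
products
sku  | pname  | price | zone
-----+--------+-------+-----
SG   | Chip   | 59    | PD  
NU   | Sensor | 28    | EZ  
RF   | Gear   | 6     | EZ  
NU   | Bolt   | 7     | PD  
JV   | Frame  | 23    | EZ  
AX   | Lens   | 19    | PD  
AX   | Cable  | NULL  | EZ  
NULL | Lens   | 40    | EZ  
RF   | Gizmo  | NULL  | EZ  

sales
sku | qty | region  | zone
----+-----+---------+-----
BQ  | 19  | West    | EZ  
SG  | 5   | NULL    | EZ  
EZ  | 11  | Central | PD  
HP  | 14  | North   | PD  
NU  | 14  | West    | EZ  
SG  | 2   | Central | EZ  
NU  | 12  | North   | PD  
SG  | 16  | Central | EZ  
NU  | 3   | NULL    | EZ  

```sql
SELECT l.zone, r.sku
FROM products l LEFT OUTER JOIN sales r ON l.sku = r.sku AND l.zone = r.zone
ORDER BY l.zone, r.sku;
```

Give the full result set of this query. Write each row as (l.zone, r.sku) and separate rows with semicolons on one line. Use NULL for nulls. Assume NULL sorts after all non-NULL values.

(EZ, NU); (EZ, NU); (EZ, NULL); (EZ, NULL); (EZ, NULL); (EZ, NULL); (EZ, NULL); (PD, NU); (PD, NULL); (PD, NULL)

LEFT JOIN keeps every row from `products`; unmatched rows get NULL for `sales`'s columns.
Matching on l.sku = r.sku AND l.zone = r.zone. A NULL in a compared column never satisfies the condition.
- sku=SG, zone=PD: no r row matches, row kept with r columns NULL.
- sku=NU, zone=EZ: 2 matching r row(s), so 2 row(s) emitted.
- sku=RF, zone=EZ: no r row matches, row kept with r columns NULL.
- sku=NU, zone=PD: 1 matching r row(s), so 1 row(s) emitted.
- sku=JV, zone=EZ: no r row matches, row kept with r columns NULL.
- sku=AX, zone=PD: no r row matches, row kept with r columns NULL.
- sku=AX, zone=EZ: no r row matches, row kept with r columns NULL.
- sku=NULL, zone=EZ: no r row matches, row kept with r columns NULL.
- sku=RF, zone=EZ: no r row matches, row kept with r columns NULL.
After projecting and ordering:
l.zone | r.sku
EZ | NU
EZ | NU
EZ | NULL
EZ | NULL
EZ | NULL
EZ | NULL
EZ | NULL
PD | NU
PD | NULL
PD | NULL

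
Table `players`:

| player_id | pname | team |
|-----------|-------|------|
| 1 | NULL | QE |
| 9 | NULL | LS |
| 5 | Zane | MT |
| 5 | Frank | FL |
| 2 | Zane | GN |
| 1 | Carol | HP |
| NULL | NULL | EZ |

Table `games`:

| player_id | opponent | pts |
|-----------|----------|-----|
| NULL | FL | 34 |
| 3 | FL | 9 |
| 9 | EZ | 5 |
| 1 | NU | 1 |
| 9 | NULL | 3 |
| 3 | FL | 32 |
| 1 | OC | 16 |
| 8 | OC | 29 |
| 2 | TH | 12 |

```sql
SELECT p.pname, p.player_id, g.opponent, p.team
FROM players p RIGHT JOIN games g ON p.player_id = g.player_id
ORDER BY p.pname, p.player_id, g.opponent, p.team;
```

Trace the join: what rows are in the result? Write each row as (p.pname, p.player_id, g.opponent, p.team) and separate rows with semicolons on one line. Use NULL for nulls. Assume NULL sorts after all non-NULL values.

(Carol, 1, NU, HP); (Carol, 1, OC, HP); (Zane, 2, TH, GN); (NULL, 1, NU, QE); (NULL, 1, OC, QE); (NULL, 9, EZ, LS); (NULL, 9, NULL, LS); (NULL, NULL, FL, NULL); (NULL, NULL, FL, NULL); (NULL, NULL, FL, NULL); (NULL, NULL, OC, NULL)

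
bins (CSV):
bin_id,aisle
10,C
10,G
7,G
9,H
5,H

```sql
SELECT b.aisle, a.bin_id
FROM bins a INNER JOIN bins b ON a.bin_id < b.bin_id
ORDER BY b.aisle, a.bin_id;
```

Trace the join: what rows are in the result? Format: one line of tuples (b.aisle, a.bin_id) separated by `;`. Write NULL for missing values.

INNER JOIN keeps only pairs where the ON condition holds.
Matching on a.bin_id < b.bin_id.
Matched pairs: 9.

(C, 5); (C, 7); (C, 9); (G, 5); (G, 5); (G, 7); (G, 9); (H, 5); (H, 7)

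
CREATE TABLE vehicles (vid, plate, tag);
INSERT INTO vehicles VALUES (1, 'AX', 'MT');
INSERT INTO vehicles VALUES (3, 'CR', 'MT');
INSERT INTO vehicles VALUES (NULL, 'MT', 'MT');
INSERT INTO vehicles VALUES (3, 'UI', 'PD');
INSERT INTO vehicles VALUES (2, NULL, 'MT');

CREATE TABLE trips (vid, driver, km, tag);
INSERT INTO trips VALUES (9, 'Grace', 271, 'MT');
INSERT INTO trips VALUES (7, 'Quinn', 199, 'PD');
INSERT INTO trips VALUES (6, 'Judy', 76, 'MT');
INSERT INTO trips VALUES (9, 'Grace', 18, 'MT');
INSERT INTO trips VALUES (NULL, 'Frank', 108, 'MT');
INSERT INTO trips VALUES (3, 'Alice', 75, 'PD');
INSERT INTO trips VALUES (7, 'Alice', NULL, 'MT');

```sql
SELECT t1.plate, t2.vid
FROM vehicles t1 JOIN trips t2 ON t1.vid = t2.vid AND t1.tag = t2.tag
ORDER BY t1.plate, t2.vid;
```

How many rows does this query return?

1

INNER JOIN keeps only pairs where the ON condition holds.
Matching on t1.vid = t2.vid AND t1.tag = t2.tag. A NULL in a compared column never satisfies the condition.
Matched pairs: 1.
Total: 1 rows.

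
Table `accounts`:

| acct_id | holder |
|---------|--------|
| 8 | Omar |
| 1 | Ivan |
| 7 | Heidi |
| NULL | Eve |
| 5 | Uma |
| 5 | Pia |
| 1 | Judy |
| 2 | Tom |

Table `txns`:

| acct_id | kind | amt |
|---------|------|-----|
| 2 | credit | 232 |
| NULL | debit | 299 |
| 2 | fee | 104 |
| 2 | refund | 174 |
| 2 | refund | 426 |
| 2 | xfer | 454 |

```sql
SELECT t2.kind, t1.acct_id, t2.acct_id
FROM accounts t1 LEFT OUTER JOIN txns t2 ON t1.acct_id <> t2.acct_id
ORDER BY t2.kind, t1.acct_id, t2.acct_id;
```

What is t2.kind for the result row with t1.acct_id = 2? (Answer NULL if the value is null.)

LEFT JOIN keeps every row from `accounts`; unmatched rows get NULL for `txns`'s columns.
Matching on t1.acct_id <> t2.acct_id. A NULL in a compared column never satisfies the condition.
- t1 (acct_id=8) pairs with 5 row(s) of t2.
- t1 (acct_id=1) pairs with 5 row(s) of t2.
- t1 (acct_id=7) pairs with 5 row(s) of t2.
- t1 (acct_id=NULL) has no partner → padded with NULL.
- t1 (acct_id=5) pairs with 5 row(s) of t2.
- t1 (acct_id=5) pairs with 5 row(s) of t2.
- t1 (acct_id=1) pairs with 5 row(s) of t2.
- t1 (acct_id=2) has no partner → padded with NULL.

NULL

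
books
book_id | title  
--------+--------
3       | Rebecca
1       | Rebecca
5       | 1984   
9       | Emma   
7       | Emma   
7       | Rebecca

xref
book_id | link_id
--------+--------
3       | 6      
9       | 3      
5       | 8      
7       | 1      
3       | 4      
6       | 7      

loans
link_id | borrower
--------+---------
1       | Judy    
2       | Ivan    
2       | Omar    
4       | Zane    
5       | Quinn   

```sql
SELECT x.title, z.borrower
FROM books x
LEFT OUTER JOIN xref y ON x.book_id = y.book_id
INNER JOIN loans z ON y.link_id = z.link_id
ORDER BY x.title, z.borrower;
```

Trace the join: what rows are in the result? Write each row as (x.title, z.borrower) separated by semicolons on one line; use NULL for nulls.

(Emma, Judy); (Rebecca, Judy); (Rebecca, Zane)

Joins associate left-to-right: books LEFT JOIN xref on book_id gives 7 intermediate row(s).
Then INNER JOIN `loans z` on link_id: keep only rows whose y.link_id appears in z.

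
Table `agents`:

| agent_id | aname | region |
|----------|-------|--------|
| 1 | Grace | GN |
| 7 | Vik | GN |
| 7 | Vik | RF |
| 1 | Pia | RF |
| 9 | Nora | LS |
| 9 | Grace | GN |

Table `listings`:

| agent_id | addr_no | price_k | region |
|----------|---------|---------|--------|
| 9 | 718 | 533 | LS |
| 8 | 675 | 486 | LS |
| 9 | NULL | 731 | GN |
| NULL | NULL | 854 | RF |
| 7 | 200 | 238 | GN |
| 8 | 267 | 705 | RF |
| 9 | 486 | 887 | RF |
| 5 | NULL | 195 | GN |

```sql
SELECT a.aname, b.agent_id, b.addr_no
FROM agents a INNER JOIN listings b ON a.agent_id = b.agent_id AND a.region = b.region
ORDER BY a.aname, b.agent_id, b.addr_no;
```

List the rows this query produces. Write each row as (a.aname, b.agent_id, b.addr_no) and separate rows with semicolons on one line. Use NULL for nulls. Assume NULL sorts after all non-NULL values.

INNER JOIN keeps only pairs where the ON condition holds.
Matching on a.agent_id = b.agent_id AND a.region = b.region. A NULL in a compared column never satisfies the condition.
Matched pairs: 3.

(Grace, 9, NULL); (Nora, 9, 718); (Vik, 7, 200)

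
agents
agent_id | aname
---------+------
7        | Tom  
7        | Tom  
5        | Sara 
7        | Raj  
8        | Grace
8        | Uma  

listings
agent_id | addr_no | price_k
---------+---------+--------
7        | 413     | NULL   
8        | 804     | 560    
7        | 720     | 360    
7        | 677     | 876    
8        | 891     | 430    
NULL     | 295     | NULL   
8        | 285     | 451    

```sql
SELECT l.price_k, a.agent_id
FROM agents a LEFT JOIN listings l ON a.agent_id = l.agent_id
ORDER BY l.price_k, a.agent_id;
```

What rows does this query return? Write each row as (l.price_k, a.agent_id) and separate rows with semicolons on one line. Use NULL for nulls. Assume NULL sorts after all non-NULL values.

LEFT JOIN keeps every row from `agents`; unmatched rows get NULL for `listings`'s columns.
Matching on a.agent_id = l.agent_id. A NULL in a compared column never satisfies the condition.
- agent_id=7: 3 matching l row(s), so 3 row(s) emitted.
- agent_id=7: 3 matching l row(s), so 3 row(s) emitted.
- agent_id=5: no l row matches, row kept with l columns NULL.
- agent_id=7: 3 matching l row(s), so 3 row(s) emitted.
- agent_id=8: 3 matching l row(s), so 3 row(s) emitted.
- agent_id=8: 3 matching l row(s), so 3 row(s) emitted.

(360, 7); (360, 7); (360, 7); (430, 8); (430, 8); (451, 8); (451, 8); (560, 8); (560, 8); (876, 7); (876, 7); (876, 7); (NULL, 5); (NULL, 7); (NULL, 7); (NULL, 7)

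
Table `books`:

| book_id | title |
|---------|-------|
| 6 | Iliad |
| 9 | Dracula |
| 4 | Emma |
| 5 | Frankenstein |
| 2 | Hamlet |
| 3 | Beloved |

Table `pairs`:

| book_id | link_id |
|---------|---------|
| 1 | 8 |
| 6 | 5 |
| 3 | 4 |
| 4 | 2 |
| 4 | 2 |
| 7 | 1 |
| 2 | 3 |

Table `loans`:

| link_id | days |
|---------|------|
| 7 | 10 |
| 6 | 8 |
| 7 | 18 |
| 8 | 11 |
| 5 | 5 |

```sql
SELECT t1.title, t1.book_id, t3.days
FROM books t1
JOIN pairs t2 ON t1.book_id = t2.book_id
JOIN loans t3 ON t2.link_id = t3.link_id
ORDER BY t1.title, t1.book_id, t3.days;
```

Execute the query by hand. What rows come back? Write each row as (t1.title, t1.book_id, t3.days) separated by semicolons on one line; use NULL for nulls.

(Iliad, 6, 5)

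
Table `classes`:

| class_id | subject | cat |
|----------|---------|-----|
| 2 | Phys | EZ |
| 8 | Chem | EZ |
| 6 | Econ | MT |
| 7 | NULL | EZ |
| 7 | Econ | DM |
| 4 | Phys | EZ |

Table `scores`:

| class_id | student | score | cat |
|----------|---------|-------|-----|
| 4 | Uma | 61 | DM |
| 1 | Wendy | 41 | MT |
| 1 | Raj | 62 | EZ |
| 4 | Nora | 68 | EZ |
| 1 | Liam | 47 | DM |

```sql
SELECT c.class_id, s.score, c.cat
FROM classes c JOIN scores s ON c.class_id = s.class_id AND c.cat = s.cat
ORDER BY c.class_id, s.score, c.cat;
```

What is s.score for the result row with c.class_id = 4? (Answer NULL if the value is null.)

INNER JOIN keeps only pairs where the ON condition holds.
Matching on c.class_id = s.class_id AND c.cat = s.cat.
- c row (class_id=2, cat=EZ): no match → dropped.
- c row (class_id=8, cat=EZ): no match → dropped.
- c row (class_id=6, cat=MT): no match → dropped.
- c row (class_id=7, cat=EZ): no match → dropped.
- c row (class_id=7, cat=DM): no match → dropped.
- c row (class_id=4, cat=EZ): matches 1 s row(s) → 1 output row(s).

68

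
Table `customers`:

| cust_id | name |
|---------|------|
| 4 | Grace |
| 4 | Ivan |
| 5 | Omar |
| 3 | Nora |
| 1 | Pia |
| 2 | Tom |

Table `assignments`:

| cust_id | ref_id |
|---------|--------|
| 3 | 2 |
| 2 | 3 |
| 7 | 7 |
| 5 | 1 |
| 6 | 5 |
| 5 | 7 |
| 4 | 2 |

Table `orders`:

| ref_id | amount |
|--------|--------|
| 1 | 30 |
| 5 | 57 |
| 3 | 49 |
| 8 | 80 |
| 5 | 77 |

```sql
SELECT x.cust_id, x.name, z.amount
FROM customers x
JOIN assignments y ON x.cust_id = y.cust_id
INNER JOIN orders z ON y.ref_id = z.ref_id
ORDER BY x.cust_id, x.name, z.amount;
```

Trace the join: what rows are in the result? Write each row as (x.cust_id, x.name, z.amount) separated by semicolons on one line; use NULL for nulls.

Evaluate left to right. First `customers x INNER JOIN assignments y` on cust_id: 6 row(s).
Then INNER JOIN `orders z` on ref_id: keep only rows whose y.ref_id appears in z.

(2, Tom, 49); (5, Omar, 30)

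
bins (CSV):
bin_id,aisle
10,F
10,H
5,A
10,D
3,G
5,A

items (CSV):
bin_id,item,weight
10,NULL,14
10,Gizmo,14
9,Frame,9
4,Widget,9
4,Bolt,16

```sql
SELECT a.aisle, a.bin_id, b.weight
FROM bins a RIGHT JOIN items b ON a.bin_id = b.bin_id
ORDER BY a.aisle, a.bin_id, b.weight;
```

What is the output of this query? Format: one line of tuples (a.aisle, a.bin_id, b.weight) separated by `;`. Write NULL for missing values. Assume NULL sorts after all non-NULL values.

(D, 10, 14); (D, 10, 14); (F, 10, 14); (F, 10, 14); (H, 10, 14); (H, 10, 14); (NULL, NULL, 9); (NULL, NULL, 9); (NULL, NULL, 16)

RIGHT JOIN keeps every row from `items`; unmatched rows get NULL for `bins`'s columns.
Matching on a.bin_id = b.bin_id.
- a row (bin_id=10): matches 2 b row(s) → 2 output row(s).
- a row (bin_id=10): matches 2 b row(s) → 2 output row(s).
- a row (bin_id=5): no match.
- a row (bin_id=10): matches 2 b row(s) → 2 output row(s).
- a row (bin_id=3): no match.
- a row (bin_id=5): no match.
- 3 row(s) from b found no a partner → padded with NULL.
After projecting and ordering:
a.aisle | a.bin_id | b.weight
D | 10 | 14
D | 10 | 14
F | 10 | 14
F | 10 | 14
H | 10 | 14
H | 10 | 14
NULL | NULL | 9
NULL | NULL | 9
NULL | NULL | 16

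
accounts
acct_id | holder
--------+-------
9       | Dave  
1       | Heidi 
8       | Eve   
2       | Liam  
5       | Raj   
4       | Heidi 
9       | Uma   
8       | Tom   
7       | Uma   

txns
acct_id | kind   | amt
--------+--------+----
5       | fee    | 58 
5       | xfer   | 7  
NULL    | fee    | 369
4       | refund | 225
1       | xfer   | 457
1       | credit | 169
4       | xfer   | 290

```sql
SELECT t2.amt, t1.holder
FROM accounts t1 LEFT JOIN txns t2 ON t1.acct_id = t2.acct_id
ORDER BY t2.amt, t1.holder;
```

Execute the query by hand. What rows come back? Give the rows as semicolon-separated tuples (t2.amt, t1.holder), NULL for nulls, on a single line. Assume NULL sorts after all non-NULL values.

(7, Raj); (58, Raj); (169, Heidi); (225, Heidi); (290, Heidi); (457, Heidi); (NULL, Dave); (NULL, Eve); (NULL, Liam); (NULL, Tom); (NULL, Uma); (NULL, Uma)

LEFT JOIN keeps every row from `accounts`; unmatched rows get NULL for `txns`'s columns.
Matching on t1.acct_id = t2.acct_id. A NULL in a compared column never satisfies the condition.
- acct_id=9: no t2 row matches, row kept with t2 columns NULL.
- acct_id=1: 2 matching t2 row(s), so 2 row(s) emitted.
- acct_id=8: no t2 row matches, row kept with t2 columns NULL.
- acct_id=2: no t2 row matches, row kept with t2 columns NULL.
- acct_id=5: 2 matching t2 row(s), so 2 row(s) emitted.
- acct_id=4: 2 matching t2 row(s), so 2 row(s) emitted.
- acct_id=9: no t2 row matches, row kept with t2 columns NULL.
- acct_id=8: no t2 row matches, row kept with t2 columns NULL.
- acct_id=7: no t2 row matches, row kept with t2 columns NULL.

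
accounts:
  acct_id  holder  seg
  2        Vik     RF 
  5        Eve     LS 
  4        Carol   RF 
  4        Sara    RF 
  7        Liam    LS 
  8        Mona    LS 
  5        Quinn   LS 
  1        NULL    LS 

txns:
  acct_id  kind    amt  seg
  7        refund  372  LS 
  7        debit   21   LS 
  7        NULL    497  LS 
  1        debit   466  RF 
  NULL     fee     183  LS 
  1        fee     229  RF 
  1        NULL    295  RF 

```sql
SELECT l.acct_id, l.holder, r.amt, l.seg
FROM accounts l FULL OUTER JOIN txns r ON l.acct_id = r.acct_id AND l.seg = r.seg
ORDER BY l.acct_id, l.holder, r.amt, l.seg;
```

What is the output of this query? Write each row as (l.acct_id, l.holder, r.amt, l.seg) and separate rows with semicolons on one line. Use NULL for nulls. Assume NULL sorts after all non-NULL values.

FULL OUTER JOIN keeps every row from both sides; unmatched rows get NULL for the other side's columns.
Matching on l.acct_id = r.acct_id AND l.seg = r.seg. A NULL in a compared column never satisfies the condition.
- l row (acct_id=2, seg=RF): no match → kept, r columns NULL.
- l row (acct_id=5, seg=LS): no match → kept, r columns NULL.
- l row (acct_id=4, seg=RF): no match → kept, r columns NULL.
- l row (acct_id=4, seg=RF): no match → kept, r columns NULL.
- l row (acct_id=7, seg=LS): matches 3 r row(s) → 3 output row(s).
- l row (acct_id=8, seg=LS): no match → kept, r columns NULL.
- l row (acct_id=5, seg=LS): no match → kept, r columns NULL.
- l row (acct_id=1, seg=LS): no match → kept, r columns NULL.
- 4 r row(s) had no l match → kept, l columns NULL.

(1, NULL, NULL, LS); (2, Vik, NULL, RF); (4, Carol, NULL, RF); (4, Sara, NULL, RF); (5, Eve, NULL, LS); (5, Quinn, NULL, LS); (7, Liam, 21, LS); (7, Liam, 372, LS); (7, Liam, 497, LS); (8, Mona, NULL, LS); (NULL, NULL, 183, NULL); (NULL, NULL, 229, NULL); (NULL, NULL, 295, NULL); (NULL, NULL, 466, NULL)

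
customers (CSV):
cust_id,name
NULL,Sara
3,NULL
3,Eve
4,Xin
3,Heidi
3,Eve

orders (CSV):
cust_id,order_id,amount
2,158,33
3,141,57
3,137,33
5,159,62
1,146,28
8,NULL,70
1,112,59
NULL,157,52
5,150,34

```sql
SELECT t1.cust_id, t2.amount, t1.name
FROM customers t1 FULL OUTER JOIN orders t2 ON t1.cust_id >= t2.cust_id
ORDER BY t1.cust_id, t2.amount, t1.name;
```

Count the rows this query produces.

30

FULL OUTER JOIN keeps every row from both sides; unmatched rows get NULL for the other side's columns.
Matching on t1.cust_id >= t2.cust_id. A NULL in a compared column never satisfies the condition.
Matched pairs: 25; unmatched t1 rows kept: 1; unmatched t2 rows kept: 4.
Total: 25 matched + 5 padded = 30 rows.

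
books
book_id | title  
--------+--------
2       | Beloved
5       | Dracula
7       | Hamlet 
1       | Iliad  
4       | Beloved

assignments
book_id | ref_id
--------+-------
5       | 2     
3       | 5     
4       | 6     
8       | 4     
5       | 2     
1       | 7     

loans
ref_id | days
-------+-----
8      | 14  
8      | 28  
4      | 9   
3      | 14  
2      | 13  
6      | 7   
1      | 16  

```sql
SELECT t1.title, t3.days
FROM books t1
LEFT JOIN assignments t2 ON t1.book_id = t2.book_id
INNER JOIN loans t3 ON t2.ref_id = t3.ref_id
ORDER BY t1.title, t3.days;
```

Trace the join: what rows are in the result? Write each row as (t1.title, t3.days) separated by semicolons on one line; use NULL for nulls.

Joins associate left-to-right: books LEFT JOIN assignments on book_id gives 6 intermediate row(s).
Then INNER JOIN `loans t3` on ref_id: keep only rows whose t2.ref_id appears in t3.

(Beloved, 7); (Dracula, 13); (Dracula, 13)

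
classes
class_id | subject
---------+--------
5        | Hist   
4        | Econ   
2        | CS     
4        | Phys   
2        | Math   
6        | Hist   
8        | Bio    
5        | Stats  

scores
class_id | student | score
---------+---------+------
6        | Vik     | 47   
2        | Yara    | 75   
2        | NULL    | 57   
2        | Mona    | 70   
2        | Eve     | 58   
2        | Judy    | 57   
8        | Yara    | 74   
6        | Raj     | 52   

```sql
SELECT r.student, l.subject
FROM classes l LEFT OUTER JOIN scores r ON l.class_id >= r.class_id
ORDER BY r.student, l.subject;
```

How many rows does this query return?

45

LEFT JOIN keeps every row from `classes`; unmatched rows get NULL for `scores`'s columns.
Matching on l.class_id >= r.class_id.
Matched pairs: 45; unmatched l rows kept: 0.
Total: 45 rows.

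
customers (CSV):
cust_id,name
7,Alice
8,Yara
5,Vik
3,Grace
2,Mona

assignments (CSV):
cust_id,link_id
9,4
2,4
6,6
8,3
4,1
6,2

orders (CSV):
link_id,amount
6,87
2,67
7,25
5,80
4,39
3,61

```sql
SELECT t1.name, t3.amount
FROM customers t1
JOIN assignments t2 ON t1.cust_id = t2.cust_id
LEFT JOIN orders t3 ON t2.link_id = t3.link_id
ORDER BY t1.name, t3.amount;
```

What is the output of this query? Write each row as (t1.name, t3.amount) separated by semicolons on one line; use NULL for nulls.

(Mona, 39); (Yara, 61)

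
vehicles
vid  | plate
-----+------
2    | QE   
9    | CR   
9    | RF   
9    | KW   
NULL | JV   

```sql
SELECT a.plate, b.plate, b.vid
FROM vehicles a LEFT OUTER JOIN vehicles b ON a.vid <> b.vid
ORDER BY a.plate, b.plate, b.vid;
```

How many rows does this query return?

7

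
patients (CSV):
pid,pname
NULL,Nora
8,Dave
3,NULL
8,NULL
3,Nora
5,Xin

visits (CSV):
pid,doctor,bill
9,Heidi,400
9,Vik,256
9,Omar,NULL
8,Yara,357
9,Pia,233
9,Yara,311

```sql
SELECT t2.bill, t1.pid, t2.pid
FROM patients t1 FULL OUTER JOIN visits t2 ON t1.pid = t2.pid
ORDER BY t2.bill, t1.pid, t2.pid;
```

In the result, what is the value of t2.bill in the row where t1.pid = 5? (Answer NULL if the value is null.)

FULL OUTER JOIN keeps every row from both sides; unmatched rows get NULL for the other side's columns.
Matching on t1.pid = t2.pid. A NULL in a compared column never satisfies the condition.
Matched pairs: 2; unmatched t1 rows kept: 4; unmatched t2 rows kept: 5.

NULL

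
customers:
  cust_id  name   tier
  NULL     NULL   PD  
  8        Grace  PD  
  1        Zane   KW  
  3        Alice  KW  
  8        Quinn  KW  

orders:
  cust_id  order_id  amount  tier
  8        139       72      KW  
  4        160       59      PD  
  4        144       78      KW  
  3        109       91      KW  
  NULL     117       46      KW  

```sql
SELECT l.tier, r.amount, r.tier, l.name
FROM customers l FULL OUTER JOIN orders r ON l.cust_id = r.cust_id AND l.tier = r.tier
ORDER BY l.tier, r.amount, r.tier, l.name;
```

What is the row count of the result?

FULL OUTER JOIN keeps every row from both sides; unmatched rows get NULL for the other side's columns.
Matching on l.cust_id = r.cust_id AND l.tier = r.tier. A NULL in a compared column never satisfies the condition.
- l[0] cust_id=NULL, tier=PD → no match; kept with NULLs on the r side.
- l[1] cust_id=8, tier=PD → no match; kept with NULLs on the r side.
- l[2] cust_id=1, tier=KW → no match; kept with NULLs on the r side.
- l[3] cust_id=3, tier=KW → 1 match(es) in r → 1 row(s).
- l[4] cust_id=8, tier=KW → 1 match(es) in r → 1 row(s).
- 3 row(s) from r found no l partner → padded with NULL.
Total: 2 matched + 6 padded = 8 rows.

8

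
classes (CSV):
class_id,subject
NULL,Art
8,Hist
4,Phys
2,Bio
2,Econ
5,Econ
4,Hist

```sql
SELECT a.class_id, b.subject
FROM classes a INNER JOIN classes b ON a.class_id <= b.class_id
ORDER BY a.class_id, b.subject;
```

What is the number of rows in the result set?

23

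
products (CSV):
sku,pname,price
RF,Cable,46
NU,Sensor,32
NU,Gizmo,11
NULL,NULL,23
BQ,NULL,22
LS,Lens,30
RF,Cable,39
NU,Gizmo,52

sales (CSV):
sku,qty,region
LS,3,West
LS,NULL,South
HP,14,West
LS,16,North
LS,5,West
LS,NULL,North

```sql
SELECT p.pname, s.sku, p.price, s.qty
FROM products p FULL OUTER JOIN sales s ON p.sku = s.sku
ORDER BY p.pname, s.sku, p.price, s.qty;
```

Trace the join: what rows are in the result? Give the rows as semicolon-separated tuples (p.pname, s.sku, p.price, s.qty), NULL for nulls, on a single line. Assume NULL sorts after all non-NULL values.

FULL OUTER JOIN keeps every row from both sides; unmatched rows get NULL for the other side's columns.
Matching on p.sku = s.sku. A NULL in a compared column never satisfies the condition.
Matched pairs: 5; unmatched p rows kept: 7; unmatched s rows kept: 1.

(Cable, NULL, 39, NULL); (Cable, NULL, 46, NULL); (Gizmo, NULL, 11, NULL); (Gizmo, NULL, 52, NULL); (Lens, LS, 30, 3); (Lens, LS, 30, 5); (Lens, LS, 30, 16); (Lens, LS, 30, NULL); (Lens, LS, 30, NULL); (Sensor, NULL, 32, NULL); (NULL, HP, NULL, 14); (NULL, NULL, 22, NULL); (NULL, NULL, 23, NULL)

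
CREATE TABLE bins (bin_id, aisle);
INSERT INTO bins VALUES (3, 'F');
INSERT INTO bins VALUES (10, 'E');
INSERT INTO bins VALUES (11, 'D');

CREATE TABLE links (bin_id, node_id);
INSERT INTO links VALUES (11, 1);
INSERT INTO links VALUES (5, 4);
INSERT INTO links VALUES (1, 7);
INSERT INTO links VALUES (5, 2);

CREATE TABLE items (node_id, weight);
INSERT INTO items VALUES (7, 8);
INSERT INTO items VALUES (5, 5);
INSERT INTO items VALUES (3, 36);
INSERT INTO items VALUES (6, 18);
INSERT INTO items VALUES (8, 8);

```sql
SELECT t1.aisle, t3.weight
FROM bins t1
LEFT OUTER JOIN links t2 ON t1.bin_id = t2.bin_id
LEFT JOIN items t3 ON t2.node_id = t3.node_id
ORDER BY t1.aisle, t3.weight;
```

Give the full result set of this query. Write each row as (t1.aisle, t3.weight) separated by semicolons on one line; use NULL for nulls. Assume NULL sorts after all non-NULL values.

Evaluate left to right. First `bins t1 LEFT JOIN links t2` on bin_id: 3 row(s).
Then LEFT JOIN `items t3` on node_id: each of those 3 rows is kept; rows whose t2.node_id has no match in t3 get NULL for t3's columns.

(D, NULL); (E, NULL); (F, NULL)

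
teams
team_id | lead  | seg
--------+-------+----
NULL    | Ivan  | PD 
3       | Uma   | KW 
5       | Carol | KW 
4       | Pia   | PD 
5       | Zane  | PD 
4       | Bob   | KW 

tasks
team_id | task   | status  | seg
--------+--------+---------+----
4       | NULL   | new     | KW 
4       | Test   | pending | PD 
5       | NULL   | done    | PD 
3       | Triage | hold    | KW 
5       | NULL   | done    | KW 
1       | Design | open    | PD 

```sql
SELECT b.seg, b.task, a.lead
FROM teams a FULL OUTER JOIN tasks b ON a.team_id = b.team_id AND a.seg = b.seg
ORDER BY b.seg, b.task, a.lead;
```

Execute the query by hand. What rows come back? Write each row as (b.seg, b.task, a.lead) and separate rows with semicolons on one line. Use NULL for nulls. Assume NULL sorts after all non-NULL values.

(KW, Triage, Uma); (KW, NULL, Bob); (KW, NULL, Carol); (PD, Design, NULL); (PD, Test, Pia); (PD, NULL, Zane); (NULL, NULL, Ivan)

FULL OUTER JOIN keeps every row from both sides; unmatched rows get NULL for the other side's columns.
Matching on a.team_id = b.team_id AND a.seg = b.seg. A NULL in a compared column never satisfies the condition.
- a (team_id=NULL, seg=PD) has no partner → padded with NULL.
- a (team_id=3, seg=KW) pairs with 1 row(s) of b.
- a (team_id=5, seg=KW) pairs with 1 row(s) of b.
- a (team_id=4, seg=PD) pairs with 1 row(s) of b.
- a (team_id=5, seg=PD) pairs with 1 row(s) of b.
- a (team_id=4, seg=KW) pairs with 1 row(s) of b.
- plus 1 unmatched b row(s), each kept with NULL a columns.
After projecting and ordering:
b.seg | b.task | a.lead
KW | Triage | Uma
KW | NULL | Bob
KW | NULL | Carol
PD | Design | NULL
PD | Test | Pia
PD | NULL | Zane
NULL | NULL | Ivan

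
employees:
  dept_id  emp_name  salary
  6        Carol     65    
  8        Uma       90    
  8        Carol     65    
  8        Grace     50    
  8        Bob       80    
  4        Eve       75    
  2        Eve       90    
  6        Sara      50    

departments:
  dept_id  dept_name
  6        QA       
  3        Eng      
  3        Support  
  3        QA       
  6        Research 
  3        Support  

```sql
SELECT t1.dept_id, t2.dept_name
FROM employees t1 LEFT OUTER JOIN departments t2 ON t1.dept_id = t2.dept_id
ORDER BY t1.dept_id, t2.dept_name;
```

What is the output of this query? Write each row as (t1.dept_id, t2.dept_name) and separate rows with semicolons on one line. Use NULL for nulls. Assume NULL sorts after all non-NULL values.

(2, NULL); (4, NULL); (6, QA); (6, QA); (6, Research); (6, Research); (8, NULL); (8, NULL); (8, NULL); (8, NULL)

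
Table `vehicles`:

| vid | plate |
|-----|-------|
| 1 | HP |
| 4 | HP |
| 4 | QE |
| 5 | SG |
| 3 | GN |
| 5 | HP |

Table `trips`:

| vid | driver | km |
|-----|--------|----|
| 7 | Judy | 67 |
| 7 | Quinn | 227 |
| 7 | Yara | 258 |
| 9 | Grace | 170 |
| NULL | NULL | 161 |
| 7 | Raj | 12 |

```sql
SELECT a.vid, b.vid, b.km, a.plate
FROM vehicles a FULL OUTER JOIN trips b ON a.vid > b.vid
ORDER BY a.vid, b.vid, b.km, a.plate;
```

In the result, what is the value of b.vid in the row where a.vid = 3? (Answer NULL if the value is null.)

NULL

FULL OUTER JOIN keeps every row from both sides; unmatched rows get NULL for the other side's columns.
Matching on a.vid > b.vid. A NULL in a compared column never satisfies the condition.
- a[0] vid=1 → no match; kept with NULLs on the b side.
- a[1] vid=4 → no match; kept with NULLs on the b side.
- a[2] vid=4 → no match; kept with NULLs on the b side.
- a[3] vid=5 → no match; kept with NULLs on the b side.
- a[4] vid=3 → no match; kept with NULLs on the b side.
- a[5] vid=5 → no match; kept with NULLs on the b side.
- plus 6 unmatched b row(s), each kept with NULL a columns.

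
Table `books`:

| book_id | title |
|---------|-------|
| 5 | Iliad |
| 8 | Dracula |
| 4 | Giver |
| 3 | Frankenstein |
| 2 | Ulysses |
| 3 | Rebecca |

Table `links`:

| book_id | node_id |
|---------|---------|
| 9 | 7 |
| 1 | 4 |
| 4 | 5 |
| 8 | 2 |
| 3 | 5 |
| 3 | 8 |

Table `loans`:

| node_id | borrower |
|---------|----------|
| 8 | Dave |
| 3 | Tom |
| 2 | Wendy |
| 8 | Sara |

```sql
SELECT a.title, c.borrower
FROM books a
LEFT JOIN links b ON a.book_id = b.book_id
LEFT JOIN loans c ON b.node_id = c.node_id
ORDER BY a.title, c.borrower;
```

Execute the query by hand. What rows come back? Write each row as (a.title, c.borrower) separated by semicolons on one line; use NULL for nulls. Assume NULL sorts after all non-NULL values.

(Dracula, Wendy); (Frankenstein, Dave); (Frankenstein, Sara); (Frankenstein, NULL); (Giver, NULL); (Iliad, NULL); (Rebecca, Dave); (Rebecca, Sara); (Rebecca, NULL); (Ulysses, NULL)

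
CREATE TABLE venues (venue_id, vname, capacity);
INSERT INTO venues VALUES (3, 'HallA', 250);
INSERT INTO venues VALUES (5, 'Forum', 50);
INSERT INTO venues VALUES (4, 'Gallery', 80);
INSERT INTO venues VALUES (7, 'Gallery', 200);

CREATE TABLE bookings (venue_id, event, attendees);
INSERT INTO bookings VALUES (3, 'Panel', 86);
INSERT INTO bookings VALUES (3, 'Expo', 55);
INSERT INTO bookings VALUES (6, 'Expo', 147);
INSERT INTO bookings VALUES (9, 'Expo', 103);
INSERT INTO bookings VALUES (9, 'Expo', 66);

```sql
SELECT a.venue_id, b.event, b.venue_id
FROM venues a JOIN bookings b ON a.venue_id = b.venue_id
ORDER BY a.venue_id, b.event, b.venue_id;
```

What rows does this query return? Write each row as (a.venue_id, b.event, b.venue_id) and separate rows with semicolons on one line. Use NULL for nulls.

INNER JOIN keeps only pairs where the ON condition holds.
Matching on a.venue_id = b.venue_id.
Matched pairs: 2.

(3, Expo, 3); (3, Panel, 3)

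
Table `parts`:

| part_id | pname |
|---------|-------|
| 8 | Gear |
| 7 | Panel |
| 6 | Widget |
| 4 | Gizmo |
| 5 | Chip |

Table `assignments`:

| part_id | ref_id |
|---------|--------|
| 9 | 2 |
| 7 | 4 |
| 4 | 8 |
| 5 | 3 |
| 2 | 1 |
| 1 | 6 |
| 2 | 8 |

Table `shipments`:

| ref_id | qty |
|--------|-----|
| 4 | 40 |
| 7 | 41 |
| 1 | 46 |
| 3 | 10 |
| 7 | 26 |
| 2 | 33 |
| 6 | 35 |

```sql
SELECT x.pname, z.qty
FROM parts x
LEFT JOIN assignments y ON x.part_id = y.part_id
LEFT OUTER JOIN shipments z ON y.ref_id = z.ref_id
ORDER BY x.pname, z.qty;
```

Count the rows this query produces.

5

Step 1 — x LEFT JOIN y on part_id → 5 row(s).
Then LEFT JOIN `shipments z` on ref_id: each of those 5 rows is kept; rows whose y.ref_id has no match in z get NULL for z's columns.
Result: 5 row(s).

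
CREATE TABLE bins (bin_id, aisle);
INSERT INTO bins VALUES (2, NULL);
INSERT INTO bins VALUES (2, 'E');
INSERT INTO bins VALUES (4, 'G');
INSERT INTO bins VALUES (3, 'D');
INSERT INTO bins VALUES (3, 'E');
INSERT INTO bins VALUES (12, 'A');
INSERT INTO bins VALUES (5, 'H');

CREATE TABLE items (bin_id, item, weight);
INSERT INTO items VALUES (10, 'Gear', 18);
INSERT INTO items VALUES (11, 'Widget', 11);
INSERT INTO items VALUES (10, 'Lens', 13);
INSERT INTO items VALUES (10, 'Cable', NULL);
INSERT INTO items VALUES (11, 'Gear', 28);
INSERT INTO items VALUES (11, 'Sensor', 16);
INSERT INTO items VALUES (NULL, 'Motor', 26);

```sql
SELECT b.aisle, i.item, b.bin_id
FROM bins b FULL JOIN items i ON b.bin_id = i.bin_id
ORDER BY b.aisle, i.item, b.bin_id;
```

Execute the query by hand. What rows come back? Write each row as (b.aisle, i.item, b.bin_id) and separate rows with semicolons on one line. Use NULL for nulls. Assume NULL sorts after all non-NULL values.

(A, NULL, 12); (D, NULL, 3); (E, NULL, 2); (E, NULL, 3); (G, NULL, 4); (H, NULL, 5); (NULL, Cable, NULL); (NULL, Gear, NULL); (NULL, Gear, NULL); (NULL, Lens, NULL); (NULL, Motor, NULL); (NULL, Sensor, NULL); (NULL, Widget, NULL); (NULL, NULL, 2)

FULL OUTER JOIN keeps every row from both sides; unmatched rows get NULL for the other side's columns.
Matching on b.bin_id = i.bin_id. A NULL in a compared column never satisfies the condition.
- bin_id=2: no i row matches, row kept with i columns NULL.
- bin_id=2: no i row matches, row kept with i columns NULL.
- bin_id=4: no i row matches, row kept with i columns NULL.
- bin_id=3: no i row matches, row kept with i columns NULL.
- bin_id=3: no i row matches, row kept with i columns NULL.
- bin_id=12: no i row matches, row kept with i columns NULL.
- bin_id=5: no i row matches, row kept with i columns NULL.
- 7 i row(s) had no b match → kept, b columns NULL.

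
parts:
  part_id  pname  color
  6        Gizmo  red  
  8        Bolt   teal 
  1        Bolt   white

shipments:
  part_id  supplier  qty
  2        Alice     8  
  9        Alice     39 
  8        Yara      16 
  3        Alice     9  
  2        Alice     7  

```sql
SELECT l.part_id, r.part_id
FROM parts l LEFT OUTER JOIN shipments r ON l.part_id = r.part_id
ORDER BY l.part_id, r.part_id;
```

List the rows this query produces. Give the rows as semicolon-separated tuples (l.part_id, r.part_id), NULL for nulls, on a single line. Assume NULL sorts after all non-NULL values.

(1, NULL); (6, NULL); (8, 8)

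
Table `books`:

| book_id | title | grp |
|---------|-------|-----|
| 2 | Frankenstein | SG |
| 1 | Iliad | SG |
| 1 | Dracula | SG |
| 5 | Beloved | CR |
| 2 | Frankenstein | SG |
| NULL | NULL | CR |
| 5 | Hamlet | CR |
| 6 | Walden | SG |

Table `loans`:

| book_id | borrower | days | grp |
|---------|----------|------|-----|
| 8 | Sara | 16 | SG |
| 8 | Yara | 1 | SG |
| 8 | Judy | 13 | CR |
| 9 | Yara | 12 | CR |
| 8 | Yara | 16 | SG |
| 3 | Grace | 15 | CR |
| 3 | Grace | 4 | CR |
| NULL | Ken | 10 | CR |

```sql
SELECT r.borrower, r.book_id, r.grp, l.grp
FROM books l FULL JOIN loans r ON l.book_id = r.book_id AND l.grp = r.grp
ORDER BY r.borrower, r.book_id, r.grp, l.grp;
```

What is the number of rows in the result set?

16

FULL OUTER JOIN keeps every row from both sides; unmatched rows get NULL for the other side's columns.
Matching on l.book_id = r.book_id AND l.grp = r.grp. A NULL in a compared column never satisfies the condition.
Matched pairs: 0; unmatched l rows kept: 8; unmatched r rows kept: 8.
Total: 0 matched + 16 padded = 16 rows.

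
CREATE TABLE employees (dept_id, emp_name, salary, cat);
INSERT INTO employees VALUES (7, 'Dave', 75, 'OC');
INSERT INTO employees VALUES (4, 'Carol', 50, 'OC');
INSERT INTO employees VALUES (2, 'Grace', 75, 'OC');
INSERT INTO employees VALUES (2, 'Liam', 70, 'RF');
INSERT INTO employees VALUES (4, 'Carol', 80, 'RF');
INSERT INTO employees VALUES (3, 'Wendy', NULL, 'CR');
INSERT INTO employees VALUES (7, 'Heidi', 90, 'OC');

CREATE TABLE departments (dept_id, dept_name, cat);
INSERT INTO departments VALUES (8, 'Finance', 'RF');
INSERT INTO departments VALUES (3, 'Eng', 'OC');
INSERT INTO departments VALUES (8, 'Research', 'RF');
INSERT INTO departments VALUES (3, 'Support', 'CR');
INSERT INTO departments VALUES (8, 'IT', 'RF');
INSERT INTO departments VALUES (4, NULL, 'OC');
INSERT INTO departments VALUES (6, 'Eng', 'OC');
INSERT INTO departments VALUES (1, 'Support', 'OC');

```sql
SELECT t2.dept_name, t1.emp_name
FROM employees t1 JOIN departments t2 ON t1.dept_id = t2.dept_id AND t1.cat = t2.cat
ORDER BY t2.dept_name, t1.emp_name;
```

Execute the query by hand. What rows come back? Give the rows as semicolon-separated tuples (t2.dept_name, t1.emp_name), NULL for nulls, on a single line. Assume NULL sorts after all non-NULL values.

(Support, Wendy); (NULL, Carol)

INNER JOIN keeps only pairs where the ON condition holds.
Matching on t1.dept_id = t2.dept_id AND t1.cat = t2.cat.
- dept_id=7, cat=OC: no matching t2 row, dropped.
- dept_id=4, cat=OC: 1 matching t2 row(s), so 1 row(s) emitted.
- dept_id=2, cat=OC: no matching t2 row, dropped.
- dept_id=2, cat=RF: no matching t2 row, dropped.
- dept_id=4, cat=RF: no matching t2 row, dropped.
- dept_id=3, cat=CR: 1 matching t2 row(s), so 1 row(s) emitted.
- dept_id=7, cat=OC: no matching t2 row, dropped.
After projecting and ordering:
t2.dept_name | t1.emp_name
Support | Wendy
NULL | Carol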